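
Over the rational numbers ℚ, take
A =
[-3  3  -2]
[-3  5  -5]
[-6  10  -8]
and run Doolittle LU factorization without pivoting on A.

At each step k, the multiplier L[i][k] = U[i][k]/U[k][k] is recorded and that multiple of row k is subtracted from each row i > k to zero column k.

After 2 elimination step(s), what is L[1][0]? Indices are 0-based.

[col 0] pivot -3
  R1 -= 1*R0 → (0, 2, -3)  (L[1][0] := 1)
  R2 -= 2*R0 → (0, 4, -4)  (L[2][0] := 2)
[col 1] pivot 2
  R2 -= 2*R1 → (0, 0, 2)  (L[2][1] := 2)

L[1][0] = 1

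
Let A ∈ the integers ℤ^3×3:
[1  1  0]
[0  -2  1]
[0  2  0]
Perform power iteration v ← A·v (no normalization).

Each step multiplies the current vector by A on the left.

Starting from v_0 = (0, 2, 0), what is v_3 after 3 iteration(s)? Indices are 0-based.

v_3 = (10, -32, 24)

v_0 = (0, 2, 0).
v_1 = A·v_0 = (2, -4, 4).
v_2 = A·v_1 = (-2, 12, -8).
v_3 = A·v_2 = (10, -32, 24).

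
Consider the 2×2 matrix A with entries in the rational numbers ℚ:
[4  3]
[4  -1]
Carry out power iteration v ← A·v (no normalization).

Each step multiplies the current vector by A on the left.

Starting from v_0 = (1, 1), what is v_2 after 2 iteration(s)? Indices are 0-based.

v_0 = (1, 1).
v_1 = A·v_0 = (7, 3).
v_2 = A·v_1 = (37, 25).

v_2 = (37, 25)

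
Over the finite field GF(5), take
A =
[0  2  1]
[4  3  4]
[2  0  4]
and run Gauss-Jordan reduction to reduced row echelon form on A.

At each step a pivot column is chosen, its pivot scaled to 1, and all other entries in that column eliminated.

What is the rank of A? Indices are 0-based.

rank = 3

step 1: exchange rows 0,1
step 1: normalize row 0 (÷4) = (1, 2, 1)
  row 2: subtract 2×row0 = (0, 1, 2)
step 2: normalize row 1 (÷2) = (0, 1, 3)
  row 0: subtract 2×row1 = (1, 0, 0)
  row 2: subtract 1×row1 = (0, 0, 4)
step 3: normalize row 2 (÷4) = (0, 0, 1)
  row 1: subtract 3×row2 = (0, 1, 0)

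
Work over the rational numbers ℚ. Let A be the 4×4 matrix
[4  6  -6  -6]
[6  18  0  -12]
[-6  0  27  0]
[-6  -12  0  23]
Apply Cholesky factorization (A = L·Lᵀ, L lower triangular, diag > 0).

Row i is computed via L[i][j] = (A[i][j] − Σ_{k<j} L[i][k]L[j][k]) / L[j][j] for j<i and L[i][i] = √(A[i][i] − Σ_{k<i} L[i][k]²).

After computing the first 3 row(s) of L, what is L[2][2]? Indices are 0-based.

Step 1: L[0][0] = √(4) = 2.
  L[1][0] = (6) / L[0][0] = 3.
Step 2: L[1][1] = √(9) = 3.
  L[2][0] = (-6) / L[0][0] = -3.
  L[2][1] = (9) / L[1][1] = 3.
Step 3: L[2][2] = √(9) = 3.

L[2][2] = 3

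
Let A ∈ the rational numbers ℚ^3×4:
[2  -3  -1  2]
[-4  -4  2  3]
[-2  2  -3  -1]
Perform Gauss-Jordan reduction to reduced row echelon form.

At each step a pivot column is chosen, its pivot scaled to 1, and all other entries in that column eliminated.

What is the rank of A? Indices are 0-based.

rank = 3

[1] R0 /= 2  ⇒  (1, -3/2, -1/2, 1)
     R1 -= -4·R0  ⇒  (0, -10, 0, 7)
     R2 -= -2·R0  ⇒  (0, -1, -4, 1)
[2] R1 /= -10  ⇒  (0, 1, 0, -7/10)
     R0 -= -3/2·R1  ⇒  (1, 0, -1/2, -1/20)
     R2 -= -1·R1  ⇒  (0, 0, -4, 3/10)
[3] R2 /= -4  ⇒  (0, 0, 1, -3/40)
     R0 -= -1/2·R2  ⇒  (1, 0, 0, -7/80)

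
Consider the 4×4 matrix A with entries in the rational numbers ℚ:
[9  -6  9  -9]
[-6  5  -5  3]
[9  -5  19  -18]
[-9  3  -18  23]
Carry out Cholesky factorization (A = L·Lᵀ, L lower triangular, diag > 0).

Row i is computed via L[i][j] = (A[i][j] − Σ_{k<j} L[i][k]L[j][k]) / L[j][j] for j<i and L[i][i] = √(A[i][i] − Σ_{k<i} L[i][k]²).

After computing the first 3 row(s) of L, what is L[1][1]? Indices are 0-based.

Step 1: L[0][0] = √(9) = 3.
  L[1][0] = (-6) / L[0][0] = -2.
Step 2: L[1][1] = √(1) = 1.
  L[2][0] = (9) / L[0][0] = 3.
  L[2][1] = (1) / L[1][1] = 1.
Step 3: L[2][2] = √(9) = 3.

L[1][1] = 1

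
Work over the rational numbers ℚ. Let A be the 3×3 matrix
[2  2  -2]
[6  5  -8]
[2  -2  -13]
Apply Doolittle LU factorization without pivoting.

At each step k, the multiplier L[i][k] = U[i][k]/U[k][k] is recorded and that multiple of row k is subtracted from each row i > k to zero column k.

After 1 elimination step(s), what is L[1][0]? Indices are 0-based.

L[1][0] = 3

Step 1: pivot at (0,0) is 2.
  row1 ← row1 − (3)·row0  ⇒  L[1][0]=3, U row1=(0, -1, -2)
  row2 ← row2 − (1)·row0  ⇒  L[2][0]=1, U row2=(0, -4, -11)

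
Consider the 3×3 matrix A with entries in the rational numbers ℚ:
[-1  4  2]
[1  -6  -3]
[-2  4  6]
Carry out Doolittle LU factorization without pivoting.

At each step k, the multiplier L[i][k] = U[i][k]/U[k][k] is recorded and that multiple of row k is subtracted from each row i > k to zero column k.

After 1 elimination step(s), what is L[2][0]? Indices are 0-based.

k=0: U[0][0]=-1
  eliminate (1,0): mult=-1, new row 1: (0, -2, -1); set L[1][0]=-1
  eliminate (2,0): mult=2, new row 2: (0, -4, 2); set L[2][0]=2

L[2][0] = 2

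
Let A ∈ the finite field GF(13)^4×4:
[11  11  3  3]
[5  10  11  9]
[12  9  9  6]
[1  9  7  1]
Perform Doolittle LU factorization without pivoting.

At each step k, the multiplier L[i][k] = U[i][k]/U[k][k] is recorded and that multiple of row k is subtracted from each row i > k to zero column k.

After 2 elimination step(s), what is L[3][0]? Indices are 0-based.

Step 1: pivot at (0,0) is 11.
  row1 ← row1 − (4)·row0  ⇒  L[1][0]=4, U row1=(0, 5, 12, 10)
  row2 ← row2 − (7)·row0  ⇒  L[2][0]=7, U row2=(0, 10, 1, 11)
  row3 ← row3 − (6)·row0  ⇒  L[3][0]=6, U row3=(0, 8, 2, 9)
Step 2: pivot at (1,1) is 5.
  row2 ← row2 − (2)·row1  ⇒  L[2][1]=2, U row2=(0, 0, 3, 4)
  row3 ← row3 − (12)·row1  ⇒  L[3][1]=12, U row3=(0, 0, 1, 6)

L[3][0] = 6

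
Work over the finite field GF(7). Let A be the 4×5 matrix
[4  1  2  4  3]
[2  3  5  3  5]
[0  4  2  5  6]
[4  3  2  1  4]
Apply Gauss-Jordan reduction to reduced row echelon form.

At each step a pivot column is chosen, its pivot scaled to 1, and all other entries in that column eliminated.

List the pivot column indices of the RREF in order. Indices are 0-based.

pivot columns: 0, 1, 2, 3

pivot(0,0)=4: scale R0 → (1, 2, 4, 1, 6)
  clear (1,0): R1 −= (2)R0 → (0, 6, 4, 1, 0)
  clear (3,0): R3 −= (4)R0 → (0, 2, 0, 4, 1)
pivot(1,1)=6: scale R1 → (0, 1, 3, 6, 0)
  clear (0,1): R0 −= (2)R1 → (1, 0, 5, 3, 6)
  clear (2,1): R2 −= (4)R1 → (0, 0, 4, 2, 6)
  clear (3,1): R3 −= (2)R1 → (0, 0, 1, 6, 1)
pivot(2,2)=4: scale R2 → (0, 0, 1, 4, 5)
  clear (0,2): R0 −= (5)R2 → (1, 0, 0, 4, 2)
  clear (1,2): R1 −= (3)R2 → (0, 1, 0, 1, 6)
  clear (3,2): R3 −= (1)R2 → (0, 0, 0, 2, 3)
pivot(3,3)=2: scale R3 → (0, 0, 0, 1, 5)
  clear (0,3): R0 −= (4)R3 → (1, 0, 0, 0, 3)
  clear (1,3): R1 −= (1)R3 → (0, 1, 0, 0, 1)
  clear (2,3): R2 −= (4)R3 → (0, 0, 1, 0, 6)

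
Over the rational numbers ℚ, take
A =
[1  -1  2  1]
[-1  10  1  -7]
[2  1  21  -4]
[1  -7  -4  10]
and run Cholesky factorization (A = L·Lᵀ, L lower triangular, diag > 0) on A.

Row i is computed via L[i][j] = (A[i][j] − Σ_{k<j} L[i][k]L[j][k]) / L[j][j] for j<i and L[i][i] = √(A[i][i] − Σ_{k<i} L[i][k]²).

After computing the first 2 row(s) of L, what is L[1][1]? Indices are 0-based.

L[1][1] = 3

Step 1: L[0][0] = √(1) = 1.
  L[1][0] = (-1) / L[0][0] = -1.
Step 2: L[1][1] = √(9) = 3.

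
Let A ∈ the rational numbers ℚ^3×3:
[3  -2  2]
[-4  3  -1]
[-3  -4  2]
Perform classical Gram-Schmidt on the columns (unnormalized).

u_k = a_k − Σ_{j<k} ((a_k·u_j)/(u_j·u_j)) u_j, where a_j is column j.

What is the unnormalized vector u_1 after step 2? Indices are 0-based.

u_1 = (-25/17, 39/17, -77/17)

Step 1: u_0 = a_0 = (3, -4, -3).
Step 2: u_1 = a_1 − (-3/17)·u_0 = (-25/17, 39/17, -77/17).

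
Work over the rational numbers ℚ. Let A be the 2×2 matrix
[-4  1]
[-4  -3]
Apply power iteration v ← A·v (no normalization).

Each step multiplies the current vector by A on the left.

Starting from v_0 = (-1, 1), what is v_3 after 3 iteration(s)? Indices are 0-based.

v_0 = (-1, 1).
v_1 = A·v_0 = (5, 1).
v_2 = A·v_1 = (-19, -23).
v_3 = A·v_2 = (53, 145).

v_3 = (53, 145)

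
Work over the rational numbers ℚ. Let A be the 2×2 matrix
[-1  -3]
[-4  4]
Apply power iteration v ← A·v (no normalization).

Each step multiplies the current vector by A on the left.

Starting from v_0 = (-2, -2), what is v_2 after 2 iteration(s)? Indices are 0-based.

v_0 = (-2, -2).
v_1 = A·v_0 = (8, 0).
v_2 = A·v_1 = (-8, -32).

v_2 = (-8, -32)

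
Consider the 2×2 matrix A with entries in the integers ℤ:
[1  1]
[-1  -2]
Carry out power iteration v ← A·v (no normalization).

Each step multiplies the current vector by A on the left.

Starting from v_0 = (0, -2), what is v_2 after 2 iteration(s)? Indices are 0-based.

v_2 = (2, -6)

v_0 = (0, -2).
v_1 = A·v_0 = (-2, 4).
v_2 = A·v_1 = (2, -6).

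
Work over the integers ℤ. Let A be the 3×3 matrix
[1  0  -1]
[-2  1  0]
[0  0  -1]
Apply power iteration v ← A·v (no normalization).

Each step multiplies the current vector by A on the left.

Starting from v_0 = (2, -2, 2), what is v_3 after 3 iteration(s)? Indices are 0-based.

v_3 = (0, -10, -2)

v_0 = (2, -2, 2).
v_1 = A·v_0 = (0, -6, -2).
v_2 = A·v_1 = (2, -6, 2).
v_3 = A·v_2 = (0, -10, -2).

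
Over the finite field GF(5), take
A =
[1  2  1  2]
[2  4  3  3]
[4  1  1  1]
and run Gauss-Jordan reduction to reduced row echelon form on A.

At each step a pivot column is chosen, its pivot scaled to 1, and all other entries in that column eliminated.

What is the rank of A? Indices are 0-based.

rank = 3

step 1: normalize row 0 (÷1) = (1, 2, 1, 2)
  row 1: subtract 2×row0 = (0, 0, 1, 4)
  row 2: subtract 4×row0 = (0, 3, 2, 3)
step 2: exchange rows 1,2
step 2: normalize row 1 (÷3) = (0, 1, 4, 1)
  row 0: subtract 2×row1 = (1, 0, 3, 0)
step 3: normalize row 2 (÷1) = (0, 0, 1, 4)
  row 0: subtract 3×row2 = (1, 0, 0, 3)
  row 1: subtract 4×row2 = (0, 1, 0, 0)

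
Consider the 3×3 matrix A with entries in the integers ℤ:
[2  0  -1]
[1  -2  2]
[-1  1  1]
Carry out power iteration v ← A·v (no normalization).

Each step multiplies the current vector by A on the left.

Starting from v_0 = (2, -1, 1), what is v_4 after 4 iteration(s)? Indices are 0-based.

v_0 = (2, -1, 1).
v_1 = A·v_0 = (3, 6, -2).
v_2 = A·v_1 = (8, -13, 1).
v_3 = A·v_2 = (15, 36, -20).
v_4 = A·v_3 = (50, -97, 1).

v_4 = (50, -97, 1)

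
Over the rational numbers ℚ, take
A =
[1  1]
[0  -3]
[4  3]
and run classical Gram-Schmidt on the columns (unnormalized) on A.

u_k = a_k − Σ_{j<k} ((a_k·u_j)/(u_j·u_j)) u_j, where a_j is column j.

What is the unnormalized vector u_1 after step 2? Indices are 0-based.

Step 1: u_0 = a_0 = (1, 0, 4).
Step 2: u_1 = a_1 − (13/17)·u_0 = (4/17, -3, -1/17).

u_1 = (4/17, -3, -1/17)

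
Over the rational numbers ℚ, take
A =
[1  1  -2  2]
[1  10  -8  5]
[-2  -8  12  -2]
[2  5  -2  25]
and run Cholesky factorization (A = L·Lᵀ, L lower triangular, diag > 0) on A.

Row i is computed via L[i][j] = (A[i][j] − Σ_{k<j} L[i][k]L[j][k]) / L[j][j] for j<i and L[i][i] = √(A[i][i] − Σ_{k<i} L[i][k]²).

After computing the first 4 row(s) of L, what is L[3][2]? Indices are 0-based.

L[3][2] = 2

Step 1: L[0][0] = √(1) = 1.
  L[1][0] = (1) / L[0][0] = 1.
Step 2: L[1][1] = √(9) = 3.
  L[2][0] = (-2) / L[0][0] = -2.
  L[2][1] = (-6) / L[1][1] = -2.
Step 3: L[2][2] = √(4) = 2.
  L[3][0] = (2) / L[0][0] = 2.
  L[3][1] = (3) / L[1][1] = 1.
  L[3][2] = (4) / L[2][2] = 2.
Step 4: L[3][3] = √(16) = 4.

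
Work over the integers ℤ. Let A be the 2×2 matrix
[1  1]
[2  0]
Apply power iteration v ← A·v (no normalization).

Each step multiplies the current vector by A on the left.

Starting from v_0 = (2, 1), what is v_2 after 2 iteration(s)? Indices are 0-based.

v_2 = (7, 6)

v_0 = (2, 1).
v_1 = A·v_0 = (3, 4).
v_2 = A·v_1 = (7, 6).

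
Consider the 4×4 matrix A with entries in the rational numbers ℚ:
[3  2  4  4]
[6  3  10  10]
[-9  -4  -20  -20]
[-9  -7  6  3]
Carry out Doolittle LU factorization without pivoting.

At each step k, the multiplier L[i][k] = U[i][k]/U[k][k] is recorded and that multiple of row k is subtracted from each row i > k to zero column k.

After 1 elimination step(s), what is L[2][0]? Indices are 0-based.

Step 1: pivot at (0,0) is 3.
  row1 ← row1 − (2)·row0  ⇒  L[1][0]=2, U row1=(0, -1, 2, 2)
  row2 ← row2 − (-3)·row0  ⇒  L[2][0]=-3, U row2=(0, 2, -8, -8)
  row3 ← row3 − (-3)·row0  ⇒  L[3][0]=-3, U row3=(0, -1, 18, 15)

L[2][0] = -3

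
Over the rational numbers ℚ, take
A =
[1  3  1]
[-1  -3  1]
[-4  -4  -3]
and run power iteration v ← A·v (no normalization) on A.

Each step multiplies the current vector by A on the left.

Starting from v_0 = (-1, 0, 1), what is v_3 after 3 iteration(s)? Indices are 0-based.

v_0 = (-1, 0, 1).
v_1 = A·v_0 = (0, 2, 1).
v_2 = A·v_1 = (7, -5, -11).
v_3 = A·v_2 = (-19, -3, 25).

v_3 = (-19, -3, 25)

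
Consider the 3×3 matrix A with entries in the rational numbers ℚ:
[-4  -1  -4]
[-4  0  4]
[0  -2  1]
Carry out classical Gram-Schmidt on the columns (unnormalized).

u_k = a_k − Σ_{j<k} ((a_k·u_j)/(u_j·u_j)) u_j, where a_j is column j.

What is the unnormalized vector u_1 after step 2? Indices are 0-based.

Step 1: u_0 = a_0 = (-4, -4, 0).
Step 2: u_1 = a_1 − (1/8)·u_0 = (-1/2, 1/2, -2).

u_1 = (-1/2, 1/2, -2)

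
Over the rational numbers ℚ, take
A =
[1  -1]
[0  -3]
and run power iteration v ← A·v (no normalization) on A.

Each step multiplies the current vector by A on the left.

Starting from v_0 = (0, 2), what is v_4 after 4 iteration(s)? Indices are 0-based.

v_4 = (40, 162)

v_0 = (0, 2).
v_1 = A·v_0 = (-2, -6).
v_2 = A·v_1 = (4, 18).
v_3 = A·v_2 = (-14, -54).
v_4 = A·v_3 = (40, 162).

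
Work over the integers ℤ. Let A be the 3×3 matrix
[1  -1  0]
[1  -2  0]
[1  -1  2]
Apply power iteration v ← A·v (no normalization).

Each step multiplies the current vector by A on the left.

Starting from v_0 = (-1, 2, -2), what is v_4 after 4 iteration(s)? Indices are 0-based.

v_4 = (7, 19, -51)

v_0 = (-1, 2, -2).
v_1 = A·v_0 = (-3, -5, -7).
v_2 = A·v_1 = (2, 7, -12).
v_3 = A·v_2 = (-5, -12, -29).
v_4 = A·v_3 = (7, 19, -51).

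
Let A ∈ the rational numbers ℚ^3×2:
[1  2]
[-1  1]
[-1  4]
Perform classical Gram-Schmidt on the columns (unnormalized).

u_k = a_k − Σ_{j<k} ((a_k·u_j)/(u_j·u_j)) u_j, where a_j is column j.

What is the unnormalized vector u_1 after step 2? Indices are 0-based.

Step 1: u_0 = a_0 = (1, -1, -1).
Step 2: u_1 = a_1 − (-1)·u_0 = (3, 0, 3).

u_1 = (3, 0, 3)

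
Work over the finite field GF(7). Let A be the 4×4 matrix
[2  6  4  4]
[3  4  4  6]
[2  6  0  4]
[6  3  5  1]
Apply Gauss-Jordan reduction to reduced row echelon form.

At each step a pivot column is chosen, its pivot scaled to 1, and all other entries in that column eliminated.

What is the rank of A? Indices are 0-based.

rank = 4

[1] R0 /= 2  ⇒  (1, 3, 2, 2)
     R1 -= 3·R0  ⇒  (0, 2, 5, 0)
     R2 -= 2·R0  ⇒  (0, 0, 3, 0)
     R3 -= 6·R0  ⇒  (0, 6, 0, 3)
[2] R1 /= 2  ⇒  (0, 1, 6, 0)
     R0 -= 3·R1  ⇒  (1, 0, 5, 2)
     R3 -= 6·R1  ⇒  (0, 0, 6, 3)
[3] R2 /= 3  ⇒  (0, 0, 1, 0)
     R0 -= 5·R2  ⇒  (1, 0, 0, 2)
     R1 -= 6·R2  ⇒  (0, 1, 0, 0)
     R3 -= 6·R2  ⇒  (0, 0, 0, 3)
[4] R3 /= 3  ⇒  (0, 0, 0, 1)
     R0 -= 2·R3  ⇒  (1, 0, 0, 0)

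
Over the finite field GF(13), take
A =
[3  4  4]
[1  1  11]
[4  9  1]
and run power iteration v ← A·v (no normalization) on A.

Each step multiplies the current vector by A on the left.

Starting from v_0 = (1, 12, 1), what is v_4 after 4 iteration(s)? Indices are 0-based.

v_0 = (1, 12, 1).
v_1 = A·v_0 = (3, 11, 9).
v_2 = A·v_1 = (11, 9, 3).
v_3 = A·v_2 = (3, 1, 11).
v_4 = A·v_3 = (5, 8, 6).

v_4 = (5, 8, 6)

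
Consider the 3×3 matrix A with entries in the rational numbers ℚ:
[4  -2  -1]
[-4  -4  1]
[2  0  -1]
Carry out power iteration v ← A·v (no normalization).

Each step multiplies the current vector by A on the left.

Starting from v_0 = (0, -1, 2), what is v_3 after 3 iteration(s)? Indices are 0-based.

v_3 = (10, 146, -22)

v_0 = (0, -1, 2).
v_1 = A·v_0 = (0, 6, -2).
v_2 = A·v_1 = (-10, -26, 2).
v_3 = A·v_2 = (10, 146, -22).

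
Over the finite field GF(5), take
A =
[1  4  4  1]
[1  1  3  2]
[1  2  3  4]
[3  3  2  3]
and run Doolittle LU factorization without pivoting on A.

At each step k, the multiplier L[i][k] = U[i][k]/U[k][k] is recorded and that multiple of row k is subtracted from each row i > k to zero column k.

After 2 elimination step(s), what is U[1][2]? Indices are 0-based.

k=0: U[0][0]=1
  eliminate (1,0): mult=1, new row 1: (0, 2, 4, 1); set L[1][0]=1
  eliminate (2,0): mult=1, new row 2: (0, 3, 4, 3); set L[2][0]=1
  eliminate (3,0): mult=3, new row 3: (0, 1, 0, 0); set L[3][0]=3
k=1: U[1][1]=2
  eliminate (2,1): mult=4, new row 2: (0, 0, 3, 4); set L[2][1]=4
  eliminate (3,1): mult=3, new row 3: (0, 0, 3, 2); set L[3][1]=3

U[1][2] = 4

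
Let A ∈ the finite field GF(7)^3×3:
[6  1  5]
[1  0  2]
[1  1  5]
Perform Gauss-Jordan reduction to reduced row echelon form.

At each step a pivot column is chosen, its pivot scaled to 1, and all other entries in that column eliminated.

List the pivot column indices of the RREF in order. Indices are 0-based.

pivot columns: 0, 1, 2

pivot(0,0)=6: scale R0 → (1, 6, 2)
  clear (1,0): R1 −= (1)R0 → (0, 1, 0)
  clear (2,0): R2 −= (1)R0 → (0, 2, 3)
pivot(1,1)=1: scale R1 → (0, 1, 0)
  clear (0,1): R0 −= (6)R1 → (1, 0, 2)
  clear (2,1): R2 −= (2)R1 → (0, 0, 3)
pivot(2,2)=3: scale R2 → (0, 0, 1)
  clear (0,2): R0 −= (2)R2 → (1, 0, 0)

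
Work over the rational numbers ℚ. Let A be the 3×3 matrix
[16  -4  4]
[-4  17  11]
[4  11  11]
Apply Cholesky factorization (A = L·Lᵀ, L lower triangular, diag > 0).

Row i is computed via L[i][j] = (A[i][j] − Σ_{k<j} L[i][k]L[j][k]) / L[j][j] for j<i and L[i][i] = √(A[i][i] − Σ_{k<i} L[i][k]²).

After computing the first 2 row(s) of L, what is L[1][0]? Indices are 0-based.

L[1][0] = -1

Step 1: L[0][0] = √(16) = 4.
  L[1][0] = (-4) / L[0][0] = -1.
Step 2: L[1][1] = √(16) = 4.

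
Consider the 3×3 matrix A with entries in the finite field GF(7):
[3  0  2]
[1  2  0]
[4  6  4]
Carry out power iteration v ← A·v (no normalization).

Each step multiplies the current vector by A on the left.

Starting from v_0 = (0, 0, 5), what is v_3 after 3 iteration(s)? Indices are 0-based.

v_3 = (2, 6, 1)

v_0 = (0, 0, 5).
v_1 = A·v_0 = (3, 0, 6).
v_2 = A·v_1 = (0, 3, 1).
v_3 = A·v_2 = (2, 6, 1).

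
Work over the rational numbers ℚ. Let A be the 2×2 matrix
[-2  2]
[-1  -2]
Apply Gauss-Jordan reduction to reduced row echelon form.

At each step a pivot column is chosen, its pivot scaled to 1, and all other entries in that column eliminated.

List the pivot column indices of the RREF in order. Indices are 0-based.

pivot columns: 0, 1

[1] R0 /= -2  ⇒  (1, -1)
     R1 -= -1·R0  ⇒  (0, -3)
[2] R1 /= -3  ⇒  (0, 1)
     R0 -= -1·R1  ⇒  (1, 0)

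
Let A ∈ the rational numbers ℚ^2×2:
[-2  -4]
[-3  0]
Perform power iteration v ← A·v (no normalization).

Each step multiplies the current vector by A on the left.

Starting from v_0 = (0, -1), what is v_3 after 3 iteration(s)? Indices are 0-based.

v_0 = (0, -1).
v_1 = A·v_0 = (4, 0).
v_2 = A·v_1 = (-8, -12).
v_3 = A·v_2 = (64, 24).

v_3 = (64, 24)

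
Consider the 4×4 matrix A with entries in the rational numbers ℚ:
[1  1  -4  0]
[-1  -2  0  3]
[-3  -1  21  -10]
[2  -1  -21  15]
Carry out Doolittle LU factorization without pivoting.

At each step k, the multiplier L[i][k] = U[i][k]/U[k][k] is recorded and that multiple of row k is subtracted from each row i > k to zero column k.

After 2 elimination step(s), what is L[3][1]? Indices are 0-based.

L[3][1] = 3

k=0: U[0][0]=1
  eliminate (1,0): mult=-1, new row 1: (0, -1, -4, 3); set L[1][0]=-1
  eliminate (2,0): mult=-3, new row 2: (0, 2, 9, -10); set L[2][0]=-3
  eliminate (3,0): mult=2, new row 3: (0, -3, -13, 15); set L[3][0]=2
k=1: U[1][1]=-1
  eliminate (2,1): mult=-2, new row 2: (0, 0, 1, -4); set L[2][1]=-2
  eliminate (3,1): mult=3, new row 3: (0, 0, -1, 6); set L[3][1]=3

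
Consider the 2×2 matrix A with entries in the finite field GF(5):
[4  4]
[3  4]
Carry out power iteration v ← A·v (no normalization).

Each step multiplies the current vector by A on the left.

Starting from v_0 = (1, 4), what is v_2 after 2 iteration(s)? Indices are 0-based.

v_2 = (1, 1)

v_0 = (1, 4).
v_1 = A·v_0 = (0, 4).
v_2 = A·v_1 = (1, 1).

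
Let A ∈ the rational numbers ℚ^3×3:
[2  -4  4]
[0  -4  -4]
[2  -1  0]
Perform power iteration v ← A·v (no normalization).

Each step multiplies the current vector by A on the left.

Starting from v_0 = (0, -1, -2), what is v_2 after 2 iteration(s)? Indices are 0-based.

v_0 = (0, -1, -2).
v_1 = A·v_0 = (-4, 12, 1).
v_2 = A·v_1 = (-52, -52, -20).

v_2 = (-52, -52, -20)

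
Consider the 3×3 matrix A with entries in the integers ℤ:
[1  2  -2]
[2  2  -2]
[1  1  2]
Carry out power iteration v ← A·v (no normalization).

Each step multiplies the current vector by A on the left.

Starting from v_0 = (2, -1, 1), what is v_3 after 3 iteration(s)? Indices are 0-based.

v_0 = (2, -1, 1).
v_1 = A·v_0 = (-2, 0, 3).
v_2 = A·v_1 = (-8, -10, 4).
v_3 = A·v_2 = (-36, -44, -10).

v_3 = (-36, -44, -10)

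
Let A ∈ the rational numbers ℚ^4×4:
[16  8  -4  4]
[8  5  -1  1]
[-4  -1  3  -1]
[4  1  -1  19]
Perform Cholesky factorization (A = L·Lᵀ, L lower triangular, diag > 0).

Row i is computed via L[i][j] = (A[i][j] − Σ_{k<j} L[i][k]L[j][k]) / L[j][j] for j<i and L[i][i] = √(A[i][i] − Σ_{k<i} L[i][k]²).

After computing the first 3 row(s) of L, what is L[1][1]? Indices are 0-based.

L[1][1] = 1

Step 1: L[0][0] = √(16) = 4.
  L[1][0] = (8) / L[0][0] = 2.
Step 2: L[1][1] = √(1) = 1.
  L[2][0] = (-4) / L[0][0] = -1.
  L[2][1] = (1) / L[1][1] = 1.
Step 3: L[2][2] = √(1) = 1.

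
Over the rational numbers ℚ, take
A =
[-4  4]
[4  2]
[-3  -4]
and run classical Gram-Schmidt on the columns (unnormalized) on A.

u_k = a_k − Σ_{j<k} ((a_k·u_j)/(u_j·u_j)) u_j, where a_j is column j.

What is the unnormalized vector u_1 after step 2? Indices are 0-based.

u_1 = (180/41, 66/41, -152/41)

Step 1: u_0 = a_0 = (-4, 4, -3).
Step 2: u_1 = a_1 − (4/41)·u_0 = (180/41, 66/41, -152/41).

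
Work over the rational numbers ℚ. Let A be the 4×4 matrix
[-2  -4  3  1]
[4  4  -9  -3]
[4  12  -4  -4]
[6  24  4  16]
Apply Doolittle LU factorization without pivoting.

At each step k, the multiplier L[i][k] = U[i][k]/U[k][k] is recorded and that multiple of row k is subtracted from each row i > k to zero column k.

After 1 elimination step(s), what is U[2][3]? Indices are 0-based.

Step 1: pivot at (0,0) is -2.
  row1 ← row1 − (-2)·row0  ⇒  L[1][0]=-2, U row1=(0, -4, -3, -1)
  row2 ← row2 − (-2)·row0  ⇒  L[2][0]=-2, U row2=(0, 4, 2, -2)
  row3 ← row3 − (-3)·row0  ⇒  L[3][0]=-3, U row3=(0, 12, 13, 19)

U[2][3] = -2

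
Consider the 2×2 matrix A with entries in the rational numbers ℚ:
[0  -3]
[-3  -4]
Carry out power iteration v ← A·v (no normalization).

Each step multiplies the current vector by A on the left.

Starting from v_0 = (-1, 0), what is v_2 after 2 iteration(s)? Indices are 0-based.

v_0 = (-1, 0).
v_1 = A·v_0 = (0, 3).
v_2 = A·v_1 = (-9, -12).

v_2 = (-9, -12)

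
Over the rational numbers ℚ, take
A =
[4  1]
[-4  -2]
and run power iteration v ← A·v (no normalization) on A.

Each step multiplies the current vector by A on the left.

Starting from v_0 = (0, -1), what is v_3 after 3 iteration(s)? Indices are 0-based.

v_0 = (0, -1).
v_1 = A·v_0 = (-1, 2).
v_2 = A·v_1 = (-2, 0).
v_3 = A·v_2 = (-8, 8).

v_3 = (-8, 8)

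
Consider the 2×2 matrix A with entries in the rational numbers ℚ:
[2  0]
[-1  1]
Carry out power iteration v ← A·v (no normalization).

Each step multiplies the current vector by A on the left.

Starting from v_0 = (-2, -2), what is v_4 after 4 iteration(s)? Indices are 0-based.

v_4 = (-32, 28)

v_0 = (-2, -2).
v_1 = A·v_0 = (-4, 0).
v_2 = A·v_1 = (-8, 4).
v_3 = A·v_2 = (-16, 12).
v_4 = A·v_3 = (-32, 28).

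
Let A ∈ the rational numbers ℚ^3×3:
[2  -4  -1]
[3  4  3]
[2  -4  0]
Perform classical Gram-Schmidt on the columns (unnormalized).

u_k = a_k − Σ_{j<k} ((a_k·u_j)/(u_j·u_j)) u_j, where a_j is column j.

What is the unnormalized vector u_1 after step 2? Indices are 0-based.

Step 1: u_0 = a_0 = (2, 3, 2).
Step 2: u_1 = a_1 − (-4/17)·u_0 = (-60/17, 80/17, -60/17).

u_1 = (-60/17, 80/17, -60/17)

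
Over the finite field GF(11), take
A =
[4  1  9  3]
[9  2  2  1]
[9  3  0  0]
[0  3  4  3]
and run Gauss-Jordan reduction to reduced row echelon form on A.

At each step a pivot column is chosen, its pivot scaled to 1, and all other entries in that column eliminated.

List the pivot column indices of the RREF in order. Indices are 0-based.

pivot(0,0)=4: scale R0 → (1, 3, 5, 9)
  clear (1,0): R1 −= (9)R0 → (0, 8, 1, 8)
  clear (2,0): R2 −= (9)R0 → (0, 9, 10, 7)
pivot(1,1)=8: scale R1 → (0, 1, 7, 1)
  clear (0,1): R0 −= (3)R1 → (1, 0, 6, 6)
  clear (2,1): R2 −= (9)R1 → (0, 0, 2, 9)
  clear (3,1): R3 −= (3)R1 → (0, 0, 5, 0)
pivot(2,2)=2: scale R2 → (0, 0, 1, 10)
  clear (0,2): R0 −= (6)R2 → (1, 0, 0, 1)
  clear (1,2): R1 −= (7)R2 → (0, 1, 0, 8)
  clear (3,2): R3 −= (5)R2 → (0, 0, 0, 5)
pivot(3,3)=5: scale R3 → (0, 0, 0, 1)
  clear (0,3): R0 −= (1)R3 → (1, 0, 0, 0)
  clear (1,3): R1 −= (8)R3 → (0, 1, 0, 0)
  clear (2,3): R2 −= (10)R3 → (0, 0, 1, 0)

pivot columns: 0, 1, 2, 3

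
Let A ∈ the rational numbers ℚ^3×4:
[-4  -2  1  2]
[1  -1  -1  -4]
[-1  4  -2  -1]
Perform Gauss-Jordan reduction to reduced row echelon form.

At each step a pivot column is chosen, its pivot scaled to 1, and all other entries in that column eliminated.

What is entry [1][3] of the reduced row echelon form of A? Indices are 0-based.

pivot(0,0)=-4: scale R0 → (1, 1/2, -1/4, -1/2)
  clear (1,0): R1 −= (1)R0 → (0, -3/2, -3/4, -7/2)
  clear (2,0): R2 −= (-1)R0 → (0, 9/2, -9/4, -3/2)
pivot(1,1)=-3/2: scale R1 → (0, 1, 1/2, 7/3)
  clear (0,1): R0 −= (1/2)R1 → (1, 0, -1/2, -5/3)
  clear (2,1): R2 −= (9/2)R1 → (0, 0, -9/2, -12)
pivot(2,2)=-9/2: scale R2 → (0, 0, 1, 8/3)
  clear (0,2): R0 −= (-1/2)R2 → (1, 0, 0, -1/3)
  clear (1,2): R1 −= (1/2)R2 → (0, 1, 0, 1)

M[1][3] = 1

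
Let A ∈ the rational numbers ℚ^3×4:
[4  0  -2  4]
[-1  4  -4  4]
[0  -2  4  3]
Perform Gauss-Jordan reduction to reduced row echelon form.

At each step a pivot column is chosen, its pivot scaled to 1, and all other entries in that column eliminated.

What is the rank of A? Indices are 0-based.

pivot(0,0)=4: scale R0 → (1, 0, -1/2, 1)
  clear (1,0): R1 −= (-1)R0 → (0, 4, -9/2, 5)
pivot(1,1)=4: scale R1 → (0, 1, -9/8, 5/4)
  clear (2,1): R2 −= (-2)R1 → (0, 0, 7/4, 11/2)
pivot(2,2)=7/4: scale R2 → (0, 0, 1, 22/7)
  clear (0,2): R0 −= (-1/2)R2 → (1, 0, 0, 18/7)
  clear (1,2): R1 −= (-9/8)R2 → (0, 1, 0, 67/14)

rank = 3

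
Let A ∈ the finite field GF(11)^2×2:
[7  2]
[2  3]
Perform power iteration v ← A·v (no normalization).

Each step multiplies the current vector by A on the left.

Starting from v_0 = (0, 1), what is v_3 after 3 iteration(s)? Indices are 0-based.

v_0 = (0, 1).
v_1 = A·v_0 = (2, 3).
v_2 = A·v_1 = (9, 2).
v_3 = A·v_2 = (1, 2).

v_3 = (1, 2)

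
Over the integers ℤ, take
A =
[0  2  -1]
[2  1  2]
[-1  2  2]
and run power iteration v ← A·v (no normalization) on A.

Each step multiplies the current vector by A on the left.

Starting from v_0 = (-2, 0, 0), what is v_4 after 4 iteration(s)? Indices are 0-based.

v_4 = (-58, -16, -56)

v_0 = (-2, 0, 0).
v_1 = A·v_0 = (0, -4, 2).
v_2 = A·v_1 = (-10, 0, -4).
v_3 = A·v_2 = (4, -28, 2).
v_4 = A·v_3 = (-58, -16, -56).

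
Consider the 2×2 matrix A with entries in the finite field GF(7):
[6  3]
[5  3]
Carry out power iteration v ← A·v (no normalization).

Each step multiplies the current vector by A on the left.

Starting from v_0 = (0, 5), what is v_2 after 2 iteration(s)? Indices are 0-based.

v_2 = (2, 1)

v_0 = (0, 5).
v_1 = A·v_0 = (1, 1).
v_2 = A·v_1 = (2, 1).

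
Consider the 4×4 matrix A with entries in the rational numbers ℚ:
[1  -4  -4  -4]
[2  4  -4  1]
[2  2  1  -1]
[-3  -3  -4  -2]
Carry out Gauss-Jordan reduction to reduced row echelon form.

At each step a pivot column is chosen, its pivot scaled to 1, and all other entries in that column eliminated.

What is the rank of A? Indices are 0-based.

[1] R0 /= 1  ⇒  (1, -4, -4, -4)
     R1 -= 2·R0  ⇒  (0, 12, 4, 9)
     R2 -= 2·R0  ⇒  (0, 10, 9, 7)
     R3 -= -3·R0  ⇒  (0, -15, -16, -14)
[2] R1 /= 12  ⇒  (0, 1, 1/3, 3/4)
     R0 -= -4·R1  ⇒  (1, 0, -8/3, -1)
     R2 -= 10·R1  ⇒  (0, 0, 17/3, -1/2)
     R3 -= -15·R1  ⇒  (0, 0, -11, -11/4)
[3] R2 /= 17/3  ⇒  (0, 0, 1, -3/34)
     R0 -= -8/3·R2  ⇒  (1, 0, 0, -21/17)
     R1 -= 1/3·R2  ⇒  (0, 1, 0, 53/68)
     R3 -= -11·R2  ⇒  (0, 0, 0, -253/68)
[4] R3 /= -253/68  ⇒  (0, 0, 0, 1)
     R0 -= -21/17·R3  ⇒  (1, 0, 0, 0)
     R1 -= 53/68·R3  ⇒  (0, 1, 0, 0)
     R2 -= -3/34·R3  ⇒  (0, 0, 1, 0)

rank = 4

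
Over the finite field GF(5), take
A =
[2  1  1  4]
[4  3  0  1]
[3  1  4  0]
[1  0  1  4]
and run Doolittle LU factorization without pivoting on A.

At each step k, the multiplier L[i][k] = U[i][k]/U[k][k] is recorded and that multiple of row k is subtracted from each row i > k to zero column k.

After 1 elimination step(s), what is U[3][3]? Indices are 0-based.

U[3][3] = 2

Step 1: pivot at (0,0) is 2.
  row1 ← row1 − (2)·row0  ⇒  L[1][0]=2, U row1=(0, 1, 3, 3)
  row2 ← row2 − (4)·row0  ⇒  L[2][0]=4, U row2=(0, 2, 0, 4)
  row3 ← row3 − (3)·row0  ⇒  L[3][0]=3, U row3=(0, 2, 3, 2)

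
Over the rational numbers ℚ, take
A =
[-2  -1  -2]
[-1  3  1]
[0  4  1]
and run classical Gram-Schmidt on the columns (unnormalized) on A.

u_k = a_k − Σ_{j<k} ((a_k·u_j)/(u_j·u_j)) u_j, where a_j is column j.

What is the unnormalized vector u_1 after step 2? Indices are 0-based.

Step 1: u_0 = a_0 = (-2, -1, 0).
Step 2: u_1 = a_1 − (-1/5)·u_0 = (-7/5, 14/5, 4).

u_1 = (-7/5, 14/5, 4)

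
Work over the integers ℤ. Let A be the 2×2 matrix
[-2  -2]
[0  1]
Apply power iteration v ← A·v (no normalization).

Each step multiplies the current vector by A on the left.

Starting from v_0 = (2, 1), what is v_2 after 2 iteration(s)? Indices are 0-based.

v_0 = (2, 1).
v_1 = A·v_0 = (-6, 1).
v_2 = A·v_1 = (10, 1).

v_2 = (10, 1)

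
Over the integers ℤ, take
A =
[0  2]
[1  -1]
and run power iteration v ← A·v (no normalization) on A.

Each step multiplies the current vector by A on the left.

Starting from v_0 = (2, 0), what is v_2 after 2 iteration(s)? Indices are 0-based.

v_2 = (4, -2)

v_0 = (2, 0).
v_1 = A·v_0 = (0, 2).
v_2 = A·v_1 = (4, -2).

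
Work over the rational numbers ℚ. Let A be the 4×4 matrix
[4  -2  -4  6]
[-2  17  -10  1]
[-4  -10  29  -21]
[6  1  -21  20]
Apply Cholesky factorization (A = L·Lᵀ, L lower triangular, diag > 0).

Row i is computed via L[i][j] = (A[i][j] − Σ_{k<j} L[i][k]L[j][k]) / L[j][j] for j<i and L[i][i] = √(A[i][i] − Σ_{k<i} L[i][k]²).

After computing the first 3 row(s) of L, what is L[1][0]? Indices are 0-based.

L[1][0] = -1

Step 1: L[0][0] = √(4) = 2.
  L[1][0] = (-2) / L[0][0] = -1.
Step 2: L[1][1] = √(16) = 4.
  L[2][0] = (-4) / L[0][0] = -2.
  L[2][1] = (-12) / L[1][1] = -3.
Step 3: L[2][2] = √(16) = 4.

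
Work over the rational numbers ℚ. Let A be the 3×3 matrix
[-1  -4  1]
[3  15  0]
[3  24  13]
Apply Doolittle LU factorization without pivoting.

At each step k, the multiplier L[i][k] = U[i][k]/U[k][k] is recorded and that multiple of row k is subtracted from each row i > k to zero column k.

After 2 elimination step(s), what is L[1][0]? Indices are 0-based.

[col 0] pivot -1
  R1 -= -3*R0 → (0, 3, 3)  (L[1][0] := -3)
  R2 -= -3*R0 → (0, 12, 16)  (L[2][0] := -3)
[col 1] pivot 3
  R2 -= 4*R1 → (0, 0, 4)  (L[2][1] := 4)

L[1][0] = -3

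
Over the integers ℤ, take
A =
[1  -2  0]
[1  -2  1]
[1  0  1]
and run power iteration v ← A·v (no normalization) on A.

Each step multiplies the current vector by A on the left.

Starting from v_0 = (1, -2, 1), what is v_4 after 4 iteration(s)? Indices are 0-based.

v_0 = (1, -2, 1).
v_1 = A·v_0 = (5, 6, 2).
v_2 = A·v_1 = (-7, -5, 7).
v_3 = A·v_2 = (3, 10, 0).
v_4 = A·v_3 = (-17, -17, 3).

v_4 = (-17, -17, 3)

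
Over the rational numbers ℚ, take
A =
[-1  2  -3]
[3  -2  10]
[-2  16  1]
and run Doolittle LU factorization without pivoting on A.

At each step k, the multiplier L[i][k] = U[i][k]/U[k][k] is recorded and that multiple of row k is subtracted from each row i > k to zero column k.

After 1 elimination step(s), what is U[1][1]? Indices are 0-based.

U[1][1] = 4

k=0: U[0][0]=-1
  eliminate (1,0): mult=-3, new row 1: (0, 4, 1); set L[1][0]=-3
  eliminate (2,0): mult=2, new row 2: (0, 12, 7); set L[2][0]=2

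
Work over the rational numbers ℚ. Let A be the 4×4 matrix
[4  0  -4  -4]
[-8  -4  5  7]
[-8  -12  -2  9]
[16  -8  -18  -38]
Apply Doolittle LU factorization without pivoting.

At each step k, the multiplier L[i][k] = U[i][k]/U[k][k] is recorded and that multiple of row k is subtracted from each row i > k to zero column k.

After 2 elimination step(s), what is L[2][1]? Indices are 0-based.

[col 0] pivot 4
  R1 -= -2*R0 → (0, -4, -3, -1)  (L[1][0] := -2)
  R2 -= -2*R0 → (0, -12, -10, 1)  (L[2][0] := -2)
  R3 -= 4*R0 → (0, -8, -2, -22)  (L[3][0] := 4)
[col 1] pivot -4
  R2 -= 3*R1 → (0, 0, -1, 4)  (L[2][1] := 3)
  R3 -= 2*R1 → (0, 0, 4, -20)  (L[3][1] := 2)

L[2][1] = 3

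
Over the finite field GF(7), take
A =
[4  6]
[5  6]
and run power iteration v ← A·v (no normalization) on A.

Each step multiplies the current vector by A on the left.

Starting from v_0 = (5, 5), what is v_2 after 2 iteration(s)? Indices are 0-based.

v_0 = (5, 5).
v_1 = A·v_0 = (1, 6).
v_2 = A·v_1 = (5, 6).

v_2 = (5, 6)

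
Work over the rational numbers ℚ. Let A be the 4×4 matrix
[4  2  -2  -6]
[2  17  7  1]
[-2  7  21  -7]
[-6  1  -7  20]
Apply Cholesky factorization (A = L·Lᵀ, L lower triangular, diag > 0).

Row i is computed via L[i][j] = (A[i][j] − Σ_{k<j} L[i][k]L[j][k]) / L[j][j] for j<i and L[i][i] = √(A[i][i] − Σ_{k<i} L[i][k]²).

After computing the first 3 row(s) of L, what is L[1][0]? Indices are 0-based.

Step 1: L[0][0] = √(4) = 2.
  L[1][0] = (2) / L[0][0] = 1.
Step 2: L[1][1] = √(16) = 4.
  L[2][0] = (-2) / L[0][0] = -1.
  L[2][1] = (8) / L[1][1] = 2.
Step 3: L[2][2] = √(16) = 4.

L[1][0] = 1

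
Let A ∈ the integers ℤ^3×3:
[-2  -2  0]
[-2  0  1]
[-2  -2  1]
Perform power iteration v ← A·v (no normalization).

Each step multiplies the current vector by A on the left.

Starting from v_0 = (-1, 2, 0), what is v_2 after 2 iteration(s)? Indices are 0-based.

v_2 = (0, 2, -2)

v_0 = (-1, 2, 0).
v_1 = A·v_0 = (-2, 2, -2).
v_2 = A·v_1 = (0, 2, -2).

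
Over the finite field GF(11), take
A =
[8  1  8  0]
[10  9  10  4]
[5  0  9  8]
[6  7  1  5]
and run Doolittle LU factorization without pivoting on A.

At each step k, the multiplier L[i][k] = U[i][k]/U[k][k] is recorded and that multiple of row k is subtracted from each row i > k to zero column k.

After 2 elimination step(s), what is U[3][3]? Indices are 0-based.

U[3][3] = 0

Step 1: pivot at (0,0) is 8.
  row1 ← row1 − (4)·row0  ⇒  L[1][0]=4, U row1=(0, 5, 0, 4)
  row2 ← row2 − (2)·row0  ⇒  L[2][0]=2, U row2=(0, 9, 4, 8)
  row3 ← row3 − (9)·row0  ⇒  L[3][0]=9, U row3=(0, 9, 6, 5)
Step 2: pivot at (1,1) is 5.
  row2 ← row2 − (4)·row1  ⇒  L[2][1]=4, U row2=(0, 0, 4, 3)
  row3 ← row3 − (4)·row1  ⇒  L[3][1]=4, U row3=(0, 0, 6, 0)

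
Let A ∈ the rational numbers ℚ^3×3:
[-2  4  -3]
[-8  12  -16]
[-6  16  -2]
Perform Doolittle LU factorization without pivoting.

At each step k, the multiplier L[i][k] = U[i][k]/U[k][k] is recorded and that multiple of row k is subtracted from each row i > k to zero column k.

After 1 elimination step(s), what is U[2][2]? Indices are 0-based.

U[2][2] = 7

k=0: U[0][0]=-2
  eliminate (1,0): mult=4, new row 1: (0, -4, -4); set L[1][0]=4
  eliminate (2,0): mult=3, new row 2: (0, 4, 7); set L[2][0]=3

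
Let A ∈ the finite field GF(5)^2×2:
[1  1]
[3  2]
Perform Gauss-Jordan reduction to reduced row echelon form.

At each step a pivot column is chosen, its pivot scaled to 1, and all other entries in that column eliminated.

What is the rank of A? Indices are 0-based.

[1] R0 /= 1  ⇒  (1, 1)
     R1 -= 3·R0  ⇒  (0, 4)
[2] R1 /= 4  ⇒  (0, 1)
     R0 -= 1·R1  ⇒  (1, 0)

rank = 2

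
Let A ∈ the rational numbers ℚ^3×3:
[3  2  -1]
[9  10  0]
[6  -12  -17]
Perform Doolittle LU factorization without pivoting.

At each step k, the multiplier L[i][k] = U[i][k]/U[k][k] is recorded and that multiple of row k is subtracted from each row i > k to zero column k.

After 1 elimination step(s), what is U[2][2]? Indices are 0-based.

[col 0] pivot 3
  R1 -= 3*R0 → (0, 4, 3)  (L[1][0] := 3)
  R2 -= 2*R0 → (0, -16, -15)  (L[2][0] := 2)

U[2][2] = -15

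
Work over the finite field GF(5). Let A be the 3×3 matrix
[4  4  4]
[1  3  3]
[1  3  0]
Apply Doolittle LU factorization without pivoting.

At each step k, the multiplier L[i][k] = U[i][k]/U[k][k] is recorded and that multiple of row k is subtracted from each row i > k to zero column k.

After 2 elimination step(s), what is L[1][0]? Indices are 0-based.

Step 1: pivot at (0,0) is 4.
  row1 ← row1 − (4)·row0  ⇒  L[1][0]=4, U row1=(0, 2, 2)
  row2 ← row2 − (4)·row0  ⇒  L[2][0]=4, U row2=(0, 2, 4)
Step 2: pivot at (1,1) is 2.
  row2 ← row2 − (1)·row1  ⇒  L[2][1]=1, U row2=(0, 0, 2)

L[1][0] = 4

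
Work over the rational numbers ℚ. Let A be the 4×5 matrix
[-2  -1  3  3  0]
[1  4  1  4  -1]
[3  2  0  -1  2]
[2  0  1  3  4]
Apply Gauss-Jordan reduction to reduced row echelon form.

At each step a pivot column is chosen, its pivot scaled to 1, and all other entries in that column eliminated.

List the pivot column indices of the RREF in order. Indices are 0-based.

pivot columns: 0, 1, 2, 3

step 1: normalize row 0 (÷-2) = (1, 1/2, -3/2, -3/2, 0)
  row 1: subtract 1×row0 = (0, 7/2, 5/2, 11/2, -1)
  row 2: subtract 3×row0 = (0, 1/2, 9/2, 7/2, 2)
  row 3: subtract 2×row0 = (0, -1, 4, 6, 4)
step 2: normalize row 1 (÷7/2) = (0, 1, 5/7, 11/7, -2/7)
  row 0: subtract 1/2×row1 = (1, 0, -13/7, -16/7, 1/7)
  row 2: subtract 1/2×row1 = (0, 0, 29/7, 19/7, 15/7)
  row 3: subtract -1×row1 = (0, 0, 33/7, 53/7, 26/7)
step 3: normalize row 2 (÷29/7) = (0, 0, 1, 19/29, 15/29)
  row 0: subtract -13/7×row2 = (1, 0, 0, -31/29, 32/29)
  row 1: subtract 5/7×row2 = (0, 1, 0, 32/29, -19/29)
  row 3: subtract 33/7×row2 = (0, 0, 0, 130/29, 37/29)
step 4: normalize row 3 (÷130/29) = (0, 0, 0, 1, 37/130)
  row 0: subtract -31/29×row3 = (1, 0, 0, 0, 183/130)
  row 1: subtract 32/29×row3 = (0, 1, 0, 0, -63/65)
  row 2: subtract 19/29×row3 = (0, 0, 1, 0, 43/130)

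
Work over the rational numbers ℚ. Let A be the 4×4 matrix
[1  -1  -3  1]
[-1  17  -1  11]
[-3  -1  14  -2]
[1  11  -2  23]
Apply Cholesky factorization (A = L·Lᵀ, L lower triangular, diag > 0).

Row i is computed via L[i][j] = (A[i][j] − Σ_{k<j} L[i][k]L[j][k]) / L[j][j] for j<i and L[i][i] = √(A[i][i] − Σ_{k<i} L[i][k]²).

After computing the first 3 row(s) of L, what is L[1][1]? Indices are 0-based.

Step 1: L[0][0] = √(1) = 1.
  L[1][0] = (-1) / L[0][0] = -1.
Step 2: L[1][1] = √(16) = 4.
  L[2][0] = (-3) / L[0][0] = -3.
  L[2][1] = (-4) / L[1][1] = -1.
Step 3: L[2][2] = √(4) = 2.

L[1][1] = 4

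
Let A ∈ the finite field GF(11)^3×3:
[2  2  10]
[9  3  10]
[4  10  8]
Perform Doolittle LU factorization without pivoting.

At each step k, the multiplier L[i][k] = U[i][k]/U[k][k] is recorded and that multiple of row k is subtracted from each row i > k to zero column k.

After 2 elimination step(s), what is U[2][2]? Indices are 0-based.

U[2][2] = 8

[col 0] pivot 2
  R1 -= 10*R0 → (0, 5, 9)  (L[1][0] := 10)
  R2 -= 2*R0 → (0, 6, 10)  (L[2][0] := 2)
[col 1] pivot 5
  R2 -= 10*R1 → (0, 0, 8)  (L[2][1] := 10)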